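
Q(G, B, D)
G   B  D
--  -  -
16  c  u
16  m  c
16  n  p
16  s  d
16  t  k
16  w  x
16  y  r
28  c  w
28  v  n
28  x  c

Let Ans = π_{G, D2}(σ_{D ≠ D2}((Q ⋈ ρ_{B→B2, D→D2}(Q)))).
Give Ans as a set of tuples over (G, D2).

{(16, c), (16, d), (16, k), (16, p), (16, r), (16, u), (16, x), (28, c), (28, n), (28, w)}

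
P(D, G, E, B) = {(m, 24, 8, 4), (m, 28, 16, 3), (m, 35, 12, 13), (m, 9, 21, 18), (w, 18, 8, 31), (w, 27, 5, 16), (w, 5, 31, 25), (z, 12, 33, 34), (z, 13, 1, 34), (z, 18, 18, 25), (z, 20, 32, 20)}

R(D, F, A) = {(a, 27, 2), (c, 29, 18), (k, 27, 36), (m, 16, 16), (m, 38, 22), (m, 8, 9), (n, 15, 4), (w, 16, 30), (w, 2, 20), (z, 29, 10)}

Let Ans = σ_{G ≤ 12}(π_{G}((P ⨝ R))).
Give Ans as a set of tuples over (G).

{12, 5, 9}

Natural join on D: {(m, 24, 8, 4, 16, 16), (m, 24, 8, 4, 38, 22), (m, 24, 8, 4, 8, 9), (m, 28, 16, 3, 16, 16), (m, 28, 16, 3, 38, 22), (m, 28, 16, 3, 8, 9), (m, 35, 12, 13, 16, 16), (m, 35, 12, 13, 38, 22), (m, 35, 12, 13, 8, 9), (m, 9, 21, 18, 16, 16), (m, 9, 21, 18, 38, 22), (m, 9, 21, 18, 8, 9), (w, 18, 8, 31, 16, 30), (w, 18, 8, 31, 2, 20), (w, 27, 5, 16, 16, 30), (w, 27, 5, 16, 2, 20), (w, 5, 31, 25, 16, 30), (w, 5, 31, 25, 2, 20), (z, 12, 33, 34, 29, 10), (z, 13, 1, 34, 29, 10), (z, 18, 18, 25, 29, 10), (z, 20, 32, 20, 29, 10)}
Keep only column(s) G (12 duplicate(s) eliminated): {12, 13, 18, 20, 24, 27, 28, 35, 5, 9}
σ[G ≤ 12]: keep tuples satisfying G ≤ 12 → {12, 5, 9}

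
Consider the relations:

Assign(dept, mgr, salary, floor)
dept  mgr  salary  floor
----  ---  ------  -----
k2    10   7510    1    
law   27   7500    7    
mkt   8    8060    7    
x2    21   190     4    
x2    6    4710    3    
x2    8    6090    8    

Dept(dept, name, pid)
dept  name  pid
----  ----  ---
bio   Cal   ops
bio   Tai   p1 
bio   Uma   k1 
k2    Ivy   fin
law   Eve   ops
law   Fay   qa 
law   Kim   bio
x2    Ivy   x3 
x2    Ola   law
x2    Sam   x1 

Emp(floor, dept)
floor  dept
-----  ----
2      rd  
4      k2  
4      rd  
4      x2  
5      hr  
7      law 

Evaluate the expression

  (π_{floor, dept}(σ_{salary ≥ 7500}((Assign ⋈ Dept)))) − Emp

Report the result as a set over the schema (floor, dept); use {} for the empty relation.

Joining Assign and Dept on dept yields {(k2, 10, 7510, 1, Ivy, fin), (law, 27, 7500, 7, Eve, ops), (law, 27, 7500, 7, Fay, qa), (law, 27, 7500, 7, Kim, bio), (x2, 21, 190, 4, Ivy, x3), (x2, 21, 190, 4, Ola, law), (x2, 21, 190, 4, Sam, x1), (x2, 6, 4710, 3, Ivy, x3), (x2, 6, 4710, 3, Ola, law), (x2, 6, 4710, 3, Sam, x1), (x2, 8, 6090, 8, Ivy, x3), (x2, 8, 6090, 8, Ola, law), (x2, 8, 6090, 8, Sam, x1)}.
Selection salary ≥ 7500: {(k2, 10, 7510, 1, Ivy, fin), (law, 27, 7500, 7, Eve, ops), (law, 27, 7500, 7, Fay, qa), (law, 27, 7500, 7, Kim, bio)}
Projecting to floor, dept (2 duplicate(s) eliminated): {(1, k2), (7, law)}
Difference: {(1, k2), (7, law)} with {(2, rd), (4, k2), (4, rd), (4, x2), (5, hr), (7, law)} → {(1, k2)}

{(1, k2)}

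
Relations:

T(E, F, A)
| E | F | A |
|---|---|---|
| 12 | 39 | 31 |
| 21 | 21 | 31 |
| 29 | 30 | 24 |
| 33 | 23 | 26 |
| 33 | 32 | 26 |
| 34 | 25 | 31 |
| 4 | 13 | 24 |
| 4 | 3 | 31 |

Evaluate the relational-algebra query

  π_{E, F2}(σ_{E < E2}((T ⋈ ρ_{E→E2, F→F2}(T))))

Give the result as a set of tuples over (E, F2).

{(12, 21), (12, 25), (21, 25), (4, 21), (4, 25), (4, 30), (4, 39)}

ρ[E→E2, F→F2]: schema becomes (E2, F2, A); tuples unchanged.
Joining T and ρ_{E→E2, F→F2}(T) on A yields {(12, 39, 31, 12, 39), (12, 39, 31, 21, 21), (12, 39, 31, 34, 25), (12, 39, 31, 4, 3), (21, 21, 31, 12, 39), (21, 21, 31, 21, 21), (21, 21, 31, 34, 25), (21, 21, 31, 4, 3), (29, 30, 24, 29, 30), (29, 30, 24, 4, 13), (33, 23, 26, 33, 23), (33, 23, 26, 33, 32), (33, 32, 26, 33, 23), (33, 32, 26, 33, 32), (34, 25, 31, 12, 39), (34, 25, 31, 21, 21), (34, 25, 31, 34, 25), (34, 25, 31, 4, 3), (4, 13, 24, 29, 30), (4, 13, 24, 4, 13), (4, 3, 31, 12, 39), (4, 3, 31, 21, 21), (4, 3, 31, 34, 25), (4, 3, 31, 4, 3)}.
Selection E < E2: {(12, 39, 31, 21, 21), (12, 39, 31, 34, 25), (21, 21, 31, 34, 25), (4, 13, 24, 29, 30), (4, 3, 31, 12, 39), (4, 3, 31, 21, 21), (4, 3, 31, 34, 25)}
π[E, F2]: project onto (E, F2) → {(12, 21), (12, 25), (21, 25), (4, 21), (4, 25), (4, 30), (4, 39)}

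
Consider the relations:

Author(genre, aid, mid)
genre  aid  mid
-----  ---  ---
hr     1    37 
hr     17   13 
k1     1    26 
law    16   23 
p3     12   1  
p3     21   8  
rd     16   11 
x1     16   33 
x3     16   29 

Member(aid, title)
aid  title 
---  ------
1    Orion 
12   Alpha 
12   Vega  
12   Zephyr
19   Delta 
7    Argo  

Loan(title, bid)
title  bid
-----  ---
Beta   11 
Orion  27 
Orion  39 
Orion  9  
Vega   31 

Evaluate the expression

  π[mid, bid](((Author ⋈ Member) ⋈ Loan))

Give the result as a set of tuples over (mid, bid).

{(1, 31), (26, 27), (26, 39), (26, 9), (37, 27), (37, 39), (37, 9)}

Natural join on aid: {(hr, 1, 37, Orion), (k1, 1, 26, Orion), (p3, 12, 1, Alpha), (p3, 12, 1, Vega), (p3, 12, 1, Zephyr)}
Natural join on title: {(hr, 1, 37, Orion, 27), (hr, 1, 37, Orion, 39), (hr, 1, 37, Orion, 9), (k1, 1, 26, Orion, 27), (k1, 1, 26, Orion, 39), (k1, 1, 26, Orion, 9), (p3, 12, 1, Vega, 31)}
Keep only column(s) mid, bid: {(1, 31), (26, 27), (26, 39), (26, 9), (37, 27), (37, 39), (37, 9)}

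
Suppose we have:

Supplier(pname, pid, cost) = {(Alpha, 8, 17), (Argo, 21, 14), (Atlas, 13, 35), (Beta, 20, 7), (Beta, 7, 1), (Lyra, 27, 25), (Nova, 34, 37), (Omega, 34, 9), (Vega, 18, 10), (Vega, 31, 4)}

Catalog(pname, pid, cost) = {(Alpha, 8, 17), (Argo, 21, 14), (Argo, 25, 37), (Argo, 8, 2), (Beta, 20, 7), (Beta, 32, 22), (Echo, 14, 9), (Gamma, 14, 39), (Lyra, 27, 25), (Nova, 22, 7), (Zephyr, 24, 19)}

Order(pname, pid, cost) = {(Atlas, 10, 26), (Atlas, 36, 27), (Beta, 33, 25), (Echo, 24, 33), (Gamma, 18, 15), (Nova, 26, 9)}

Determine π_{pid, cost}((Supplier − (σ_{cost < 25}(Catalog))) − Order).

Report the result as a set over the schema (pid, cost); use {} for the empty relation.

{(13, 35), (18, 10), (27, 25), (31, 4), (34, 37), (34, 9), (7, 1)}

Apply σ_{cost < 25}; surviving tuples: {(Alpha, 8, 17), (Argo, 21, 14), (Argo, 8, 2), (Beta, 20, 7), (Beta, 32, 22), (Echo, 14, 9), (Nova, 22, 7), (Zephyr, 24, 19)}
Set difference of the two operands is {(Atlas, 13, 35), (Beta, 7, 1), (Lyra, 27, 25), (Nova, 34, 37), (Omega, 34, 9), (Vega, 18, 10), (Vega, 31, 4)}.
Set difference of the two operands is {(Atlas, 13, 35), (Beta, 7, 1), (Lyra, 27, 25), (Nova, 34, 37), (Omega, 34, 9), (Vega, 18, 10), (Vega, 31, 4)}.
Keep only column(s) pid, cost: {(13, 35), (18, 10), (27, 25), (31, 4), (34, 37), (34, 9), (7, 1)}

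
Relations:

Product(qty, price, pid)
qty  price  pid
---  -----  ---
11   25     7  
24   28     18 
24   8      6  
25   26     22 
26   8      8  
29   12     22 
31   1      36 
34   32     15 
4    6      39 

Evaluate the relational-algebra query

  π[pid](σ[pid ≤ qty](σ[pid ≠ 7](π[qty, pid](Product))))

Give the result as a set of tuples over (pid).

π[qty, pid]: project onto (qty, pid) → {(11, 7), (24, 18), (24, 6), (25, 22), (26, 8), (29, 22), (31, 36), (34, 15), (4, 39)}
Filtering on pid ≠ 7 leaves {(24, 18), (24, 6), (25, 22), (26, 8), (29, 22), (31, 36), (34, 15), (4, 39)}.
Filtering on pid ≤ qty leaves {(24, 18), (24, 6), (25, 22), (26, 8), (29, 22), (34, 15)}.
π[pid]: project onto (pid) (1 duplicate(s) eliminated) → {15, 18, 22, 6, 8}

{15, 18, 22, 6, 8}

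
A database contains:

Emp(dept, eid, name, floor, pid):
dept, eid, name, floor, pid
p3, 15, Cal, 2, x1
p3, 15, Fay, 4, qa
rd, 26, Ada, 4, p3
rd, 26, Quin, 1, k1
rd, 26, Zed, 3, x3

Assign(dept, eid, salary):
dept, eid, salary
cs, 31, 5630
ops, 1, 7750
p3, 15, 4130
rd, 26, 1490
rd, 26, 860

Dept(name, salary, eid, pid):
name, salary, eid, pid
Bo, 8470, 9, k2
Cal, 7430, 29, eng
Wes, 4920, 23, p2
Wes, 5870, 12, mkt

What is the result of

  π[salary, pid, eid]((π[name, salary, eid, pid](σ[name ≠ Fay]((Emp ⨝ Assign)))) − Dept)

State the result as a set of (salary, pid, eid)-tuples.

Emp ⋈ Assign (natural join on dept, eid): {(p3, 15, Cal, 2, x1, 4130), (p3, 15, Fay, 4, qa, 4130), (rd, 26, Ada, 4, p3, 1490), (rd, 26, Ada, 4, p3, 860), (rd, 26, Quin, 1, k1, 1490), (rd, 26, Quin, 1, k1, 860), (rd, 26, Zed, 3, x3, 1490), (rd, 26, Zed, 3, x3, 860)}
Apply σ_{name ≠ Fay}; surviving tuples: {(p3, 15, Cal, 2, x1, 4130), (rd, 26, Ada, 4, p3, 1490), (rd, 26, Ada, 4, p3, 860), (rd, 26, Quin, 1, k1, 1490), (rd, 26, Quin, 1, k1, 860), (rd, 26, Zed, 3, x3, 1490), (rd, 26, Zed, 3, x3, 860)}
π[name, salary, eid, pid]: project onto (name, salary, eid, pid) → {(Ada, 1490, 26, p3), (Ada, 860, 26, p3), (Cal, 4130, 15, x1), (Quin, 1490, 26, k1), (Quin, 860, 26, k1), (Zed, 1490, 26, x3), (Zed, 860, 26, x3)}
Taking the difference: {(Ada, 1490, 26, p3), (Ada, 860, 26, p3), (Cal, 4130, 15, x1), (Quin, 1490, 26, k1), (Quin, 860, 26, k1), (Zed, 1490, 26, x3), (Zed, 860, 26, x3)}
π[salary, pid, eid]: project onto (salary, pid, eid) → {(1490, k1, 26), (1490, p3, 26), (1490, x3, 26), (4130, x1, 15), (860, k1, 26), (860, p3, 26), (860, x3, 26)}

{(1490, k1, 26), (1490, p3, 26), (1490, x3, 26), (4130, x1, 15), (860, k1, 26), (860, p3, 26), (860, x3, 26)}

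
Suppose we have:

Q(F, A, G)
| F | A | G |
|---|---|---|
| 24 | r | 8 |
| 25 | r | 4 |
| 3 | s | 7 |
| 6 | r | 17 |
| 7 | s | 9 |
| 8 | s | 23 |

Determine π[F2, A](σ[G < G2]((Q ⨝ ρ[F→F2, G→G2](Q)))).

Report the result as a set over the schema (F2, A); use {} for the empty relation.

{(24, r), (6, r), (7, s), (8, s)}

ρ[F→F2, G→G2]: schema becomes (F2, A, G2); tuples unchanged.
Joining Q and ρ[F→F2, G→G2](Q) on A yields {(24, r, 8, 24, 8), (24, r, 8, 25, 4), (24, r, 8, 6, 17), (25, r, 4, 24, 8), (25, r, 4, 25, 4), (25, r, 4, 6, 17), (3, s, 7, 3, 7), (3, s, 7, 7, 9), (3, s, 7, 8, 23), (6, r, 17, 24, 8), (6, r, 17, 25, 4), (6, r, 17, 6, 17), (7, s, 9, 3, 7), (7, s, 9, 7, 9), (7, s, 9, 8, 23), (8, s, 23, 3, 7), (8, s, 23, 7, 9), (8, s, 23, 8, 23)}.
Filtering on G < G2 leaves {(24, r, 8, 6, 17), (25, r, 4, 24, 8), (25, r, 4, 6, 17), (3, s, 7, 7, 9), (3, s, 7, 8, 23), (7, s, 9, 8, 23)}.
π[F2, A]: project onto (F2, A) (2 duplicate(s) eliminated) → {(24, r), (6, r), (7, s), (8, s)}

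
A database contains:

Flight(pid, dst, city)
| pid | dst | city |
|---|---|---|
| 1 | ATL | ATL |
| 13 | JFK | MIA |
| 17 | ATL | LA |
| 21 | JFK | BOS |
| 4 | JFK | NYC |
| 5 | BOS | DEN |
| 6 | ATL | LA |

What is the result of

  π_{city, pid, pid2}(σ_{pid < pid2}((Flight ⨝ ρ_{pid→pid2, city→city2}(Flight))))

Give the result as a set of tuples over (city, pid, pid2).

ρ[pid→pid2, city→city2]: schema becomes (pid2, dst, city2); tuples unchanged.
Flight ⋈ ρ_{pid→pid2, city→city2}(Flight) (natural join on dst): {(1, ATL, ATL, 1, ATL), (1, ATL, ATL, 17, LA), (1, ATL, ATL, 6, LA), (13, JFK, MIA, 13, MIA), (13, JFK, MIA, 21, BOS), (13, JFK, MIA, 4, NYC), (17, ATL, LA, 1, ATL), (17, ATL, LA, 17, LA), (17, ATL, LA, 6, LA), (21, JFK, BOS, 13, MIA), (21, JFK, BOS, 21, BOS), (21, JFK, BOS, 4, NYC), (4, JFK, NYC, 13, MIA), (4, JFK, NYC, 21, BOS), (4, JFK, NYC, 4, NYC), (5, BOS, DEN, 5, DEN), (6, ATL, LA, 1, ATL), (6, ATL, LA, 17, LA), (6, ATL, LA, 6, LA)}
Apply σ_{pid < pid2}; surviving tuples: {(1, ATL, ATL, 17, LA), (1, ATL, ATL, 6, LA), (13, JFK, MIA, 21, BOS), (4, JFK, NYC, 13, MIA), (4, JFK, NYC, 21, BOS), (6, ATL, LA, 17, LA)}
Keep only column(s) city, pid, pid2: {(ATL, 1, 17), (ATL, 1, 6), (LA, 6, 17), (MIA, 13, 21), (NYC, 4, 13), (NYC, 4, 21)}

{(ATL, 1, 17), (ATL, 1, 6), (LA, 6, 17), (MIA, 13, 21), (NYC, 4, 13), (NYC, 4, 21)}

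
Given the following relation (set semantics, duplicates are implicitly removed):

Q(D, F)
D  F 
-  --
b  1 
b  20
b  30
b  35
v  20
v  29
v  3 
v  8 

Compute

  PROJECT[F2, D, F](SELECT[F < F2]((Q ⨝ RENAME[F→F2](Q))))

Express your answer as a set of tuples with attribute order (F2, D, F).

{(20, b, 1), (20, v, 3), (20, v, 8), (29, v, 20), (29, v, 3), (29, v, 8), (30, b, 1), (30, b, 20), (35, b, 1), (35, b, 20), (35, b, 30), (8, v, 3)}

ρ[F→F2]: schema becomes (D, F2); tuples unchanged.
Joining Q and RENAME[F→F2](Q) on D yields {(b, 1, 1), (b, 1, 20), (b, 1, 30), (b, 1, 35), (b, 20, 1), (b, 20, 20), (b, 20, 30), (b, 20, 35), (b, 30, 1), (b, 30, 20), (b, 30, 30), (b, 30, 35), (b, 35, 1), (b, 35, 20), (b, 35, 30), (b, 35, 35), (v, 20, 20), (v, 20, 29), (v, 20, 3), (v, 20, 8), (v, 29, 20), (v, 29, 29), (v, 29, 3), (v, 29, 8), (v, 3, 20), (v, 3, 29), (v, 3, 3), (v, 3, 8), (v, 8, 20), (v, 8, 29), (v, 8, 3), (v, 8, 8)}.
Selection F < F2: {(b, 1, 20), (b, 1, 30), (b, 1, 35), (b, 20, 30), (b, 20, 35), (b, 30, 35), (v, 20, 29), (v, 3, 20), (v, 3, 29), (v, 3, 8), (v, 8, 20), (v, 8, 29)}
Keep only column(s) F2, D, F: {(20, b, 1), (20, v, 3), (20, v, 8), (29, v, 20), (29, v, 3), (29, v, 8), (30, b, 1), (30, b, 20), (35, b, 1), (35, b, 20), (35, b, 30), (8, v, 3)}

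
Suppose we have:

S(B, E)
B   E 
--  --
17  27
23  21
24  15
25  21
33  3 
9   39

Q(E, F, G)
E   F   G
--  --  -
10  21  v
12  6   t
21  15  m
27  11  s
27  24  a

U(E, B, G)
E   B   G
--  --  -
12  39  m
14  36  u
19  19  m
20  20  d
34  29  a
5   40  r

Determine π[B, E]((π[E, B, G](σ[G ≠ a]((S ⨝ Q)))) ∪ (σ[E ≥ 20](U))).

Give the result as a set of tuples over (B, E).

{(17, 27), (20, 20), (23, 21), (25, 21), (29, 34)}

Natural join on E: {(17, 27, 11, s), (17, 27, 24, a), (23, 21, 15, m), (25, 21, 15, m)}
Apply σ_{G ≠ a}; surviving tuples: {(17, 27, 11, s), (23, 21, 15, m), (25, 21, 15, m)}
Projecting to E, B, G: {(21, 23, m), (21, 25, m), (27, 17, s)}
Apply σ_{E ≥ 20}; surviving tuples: {(20, 20, d), (34, 29, a)}
Union: {(21, 23, m), (21, 25, m), (27, 17, s)} with {(20, 20, d), (34, 29, a)} → {(20, 20, d), (21, 23, m), (21, 25, m), (27, 17, s), (34, 29, a)}
Projecting to B, E: {(17, 27), (20, 20), (23, 21), (25, 21), (29, 34)}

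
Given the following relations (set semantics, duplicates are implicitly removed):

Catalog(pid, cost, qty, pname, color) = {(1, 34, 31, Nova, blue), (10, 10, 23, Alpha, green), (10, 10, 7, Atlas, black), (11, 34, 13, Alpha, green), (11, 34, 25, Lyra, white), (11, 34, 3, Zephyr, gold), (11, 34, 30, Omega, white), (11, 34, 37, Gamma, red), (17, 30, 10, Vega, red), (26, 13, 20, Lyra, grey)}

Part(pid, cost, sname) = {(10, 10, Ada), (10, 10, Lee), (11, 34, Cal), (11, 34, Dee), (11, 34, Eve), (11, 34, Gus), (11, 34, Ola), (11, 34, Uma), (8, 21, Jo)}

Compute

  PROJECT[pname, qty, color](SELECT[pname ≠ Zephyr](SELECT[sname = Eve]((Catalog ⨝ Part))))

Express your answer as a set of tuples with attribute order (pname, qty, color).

Joining Catalog and Part on pid, cost yields {(10, 10, 23, Alpha, green, Ada), (10, 10, 23, Alpha, green, Lee), (10, 10, 7, Atlas, black, Ada), (10, 10, 7, Atlas, black, Lee), (11, 34, 13, Alpha, green, Cal), (11, 34, 13, Alpha, green, Dee), (11, 34, 13, Alpha, green, Eve), (11, 34, 13, Alpha, green, Gus), (11, 34, 13, Alpha, green, Ola), (11, 34, 13, Alpha, green, Uma), (11, 34, 25, Lyra, white, Cal), (11, 34, 25, Lyra, white, Dee), (11, 34, 25, Lyra, white, Eve), (11, 34, 25, Lyra, white, Gus), (11, 34, 25, Lyra, white, Ola), (11, 34, 25, Lyra, white, Uma), (11, 34, 3, Zephyr, gold, Cal), (11, 34, 3, Zephyr, gold, Dee), (11, 34, 3, Zephyr, gold, Eve), (11, 34, 3, Zephyr, gold, Gus), (11, 34, 3, Zephyr, gold, Ola), (11, 34, 3, Zephyr, gold, Uma), (11, 34, 30, Omega, white, Cal), (11, 34, 30, Omega, white, Dee), (11, 34, 30, Omega, white, Eve), (11, 34, 30, Omega, white, Gus), (11, 34, 30, Omega, white, Ola), (11, 34, 30, Omega, white, Uma), (11, 34, 37, Gamma, red, Cal), (11, 34, 37, Gamma, red, Dee), (11, 34, 37, Gamma, red, Eve), (11, 34, 37, Gamma, red, Gus), (11, 34, 37, Gamma, red, Ola), (11, 34, 37, Gamma, red, Uma)}.
Selection sname = Eve: {(11, 34, 13, Alpha, green, Eve), (11, 34, 25, Lyra, white, Eve), (11, 34, 3, Zephyr, gold, Eve), (11, 34, 30, Omega, white, Eve), (11, 34, 37, Gamma, red, Eve)}
Selection pname ≠ Zephyr: {(11, 34, 13, Alpha, green, Eve), (11, 34, 25, Lyra, white, Eve), (11, 34, 30, Omega, white, Eve), (11, 34, 37, Gamma, red, Eve)}
π_{pname, qty, color} gives {(Alpha, 13, green), (Gamma, 37, red), (Lyra, 25, white), (Omega, 30, white)}.

{(Alpha, 13, green), (Gamma, 37, red), (Lyra, 25, white), (Omega, 30, white)}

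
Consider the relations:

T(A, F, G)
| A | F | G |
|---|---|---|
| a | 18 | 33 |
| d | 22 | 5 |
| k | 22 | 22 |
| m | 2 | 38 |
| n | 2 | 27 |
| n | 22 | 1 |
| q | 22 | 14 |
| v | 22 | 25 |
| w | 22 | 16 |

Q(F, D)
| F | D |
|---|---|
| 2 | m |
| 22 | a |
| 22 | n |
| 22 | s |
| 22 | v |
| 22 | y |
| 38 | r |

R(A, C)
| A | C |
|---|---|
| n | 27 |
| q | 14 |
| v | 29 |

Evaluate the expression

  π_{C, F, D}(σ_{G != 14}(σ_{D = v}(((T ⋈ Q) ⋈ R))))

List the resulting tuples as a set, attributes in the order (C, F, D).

Natural join on F: {(d, 22, 5, a), (d, 22, 5, n), (d, 22, 5, s), (d, 22, 5, v), (d, 22, 5, y), (k, 22, 22, a), (k, 22, 22, n), (k, 22, 22, s), (k, 22, 22, v), (k, 22, 22, y), (m, 2, 38, m), (n, 2, 27, m), (n, 22, 1, a), (n, 22, 1, n), (n, 22, 1, s), (n, 22, 1, v), (n, 22, 1, y), (q, 22, 14, a), (q, 22, 14, n), (q, 22, 14, s), (q, 22, 14, v), (q, 22, 14, y), (v, 22, 25, a), (v, 22, 25, n), (v, 22, 25, s), (v, 22, 25, v), (v, 22, 25, y), (w, 22, 16, a), (w, 22, 16, n), (w, 22, 16, s), (w, 22, 16, v), (w, 22, 16, y)}
Natural join on A: {(n, 2, 27, m, 27), (n, 22, 1, a, 27), (n, 22, 1, n, 27), (n, 22, 1, s, 27), (n, 22, 1, v, 27), (n, 22, 1, y, 27), (q, 22, 14, a, 14), (q, 22, 14, n, 14), (q, 22, 14, s, 14), (q, 22, 14, v, 14), (q, 22, 14, y, 14), (v, 22, 25, a, 29), (v, 22, 25, n, 29), (v, 22, 25, s, 29), (v, 22, 25, v, 29), (v, 22, 25, y, 29)}
σ[D = v]: keep tuples satisfying D = v → {(n, 22, 1, v, 27), (q, 22, 14, v, 14), (v, 22, 25, v, 29)}
σ[G != 14]: keep tuples satisfying G != 14 → {(n, 22, 1, v, 27), (v, 22, 25, v, 29)}
π_{C, F, D} gives {(27, 22, v), (29, 22, v)}.

{(27, 22, v), (29, 22, v)}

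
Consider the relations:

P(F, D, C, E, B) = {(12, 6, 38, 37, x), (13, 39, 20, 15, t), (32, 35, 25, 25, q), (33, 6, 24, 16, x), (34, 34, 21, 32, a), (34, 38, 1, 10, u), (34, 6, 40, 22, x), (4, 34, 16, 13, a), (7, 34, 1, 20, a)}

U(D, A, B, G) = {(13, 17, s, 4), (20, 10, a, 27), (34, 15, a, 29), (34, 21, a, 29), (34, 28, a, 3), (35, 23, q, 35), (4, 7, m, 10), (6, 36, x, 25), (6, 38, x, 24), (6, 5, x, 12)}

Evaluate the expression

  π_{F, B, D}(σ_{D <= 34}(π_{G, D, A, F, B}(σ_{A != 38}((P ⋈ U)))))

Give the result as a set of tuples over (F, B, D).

{(12, x, 6), (33, x, 6), (34, a, 34), (34, x, 6), (4, a, 34), (7, a, 34)}

Joining P and U on D, B yields {(12, 6, 38, 37, x, 36, 25), (12, 6, 38, 37, x, 38, 24), (12, 6, 38, 37, x, 5, 12), (32, 35, 25, 25, q, 23, 35), (33, 6, 24, 16, x, 36, 25), (33, 6, 24, 16, x, 38, 24), (33, 6, 24, 16, x, 5, 12), (34, 34, 21, 32, a, 15, 29), (34, 34, 21, 32, a, 21, 29), (34, 34, 21, 32, a, 28, 3), (34, 6, 40, 22, x, 36, 25), (34, 6, 40, 22, x, 38, 24), (34, 6, 40, 22, x, 5, 12), (4, 34, 16, 13, a, 15, 29), (4, 34, 16, 13, a, 21, 29), (4, 34, 16, 13, a, 28, 3), (7, 34, 1, 20, a, 15, 29), (7, 34, 1, 20, a, 21, 29), (7, 34, 1, 20, a, 28, 3)}.
Filtering on A != 38 leaves {(12, 6, 38, 37, x, 36, 25), (12, 6, 38, 37, x, 5, 12), (32, 35, 25, 25, q, 23, 35), (33, 6, 24, 16, x, 36, 25), (33, 6, 24, 16, x, 5, 12), (34, 34, 21, 32, a, 15, 29), (34, 34, 21, 32, a, 21, 29), (34, 34, 21, 32, a, 28, 3), (34, 6, 40, 22, x, 36, 25), (34, 6, 40, 22, x, 5, 12), (4, 34, 16, 13, a, 15, 29), (4, 34, 16, 13, a, 21, 29), (4, 34, 16, 13, a, 28, 3), (7, 34, 1, 20, a, 15, 29), (7, 34, 1, 20, a, 21, 29), (7, 34, 1, 20, a, 28, 3)}.
π[G, D, A, F, B]: project onto (G, D, A, F, B) → {(12, 6, 5, 12, x), (12, 6, 5, 33, x), (12, 6, 5, 34, x), (25, 6, 36, 12, x), (25, 6, 36, 33, x), (25, 6, 36, 34, x), (29, 34, 15, 34, a), (29, 34, 15, 4, a), (29, 34, 15, 7, a), (29, 34, 21, 34, a), (29, 34, 21, 4, a), (29, 34, 21, 7, a), (3, 34, 28, 34, a), (3, 34, 28, 4, a), (3, 34, 28, 7, a), (35, 35, 23, 32, q)}
Filtering on D <= 34 leaves {(12, 6, 5, 12, x), (12, 6, 5, 33, x), (12, 6, 5, 34, x), (25, 6, 36, 12, x), (25, 6, 36, 33, x), (25, 6, 36, 34, x), (29, 34, 15, 34, a), (29, 34, 15, 4, a), (29, 34, 15, 7, a), (29, 34, 21, 34, a), (29, 34, 21, 4, a), (29, 34, 21, 7, a), (3, 34, 28, 34, a), (3, 34, 28, 4, a), (3, 34, 28, 7, a)}.
π[F, B, D]: project onto (F, B, D) (9 duplicate(s) eliminated) → {(12, x, 6), (33, x, 6), (34, a, 34), (34, x, 6), (4, a, 34), (7, a, 34)}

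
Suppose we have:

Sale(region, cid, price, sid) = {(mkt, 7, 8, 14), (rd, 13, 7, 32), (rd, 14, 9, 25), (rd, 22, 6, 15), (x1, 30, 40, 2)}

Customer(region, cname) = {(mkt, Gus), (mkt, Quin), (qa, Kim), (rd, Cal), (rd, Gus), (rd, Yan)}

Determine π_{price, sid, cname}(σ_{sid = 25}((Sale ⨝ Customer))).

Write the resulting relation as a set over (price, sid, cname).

Natural join on region: {(mkt, 7, 8, 14, Gus), (mkt, 7, 8, 14, Quin), (rd, 13, 7, 32, Cal), (rd, 13, 7, 32, Gus), (rd, 13, 7, 32, Yan), (rd, 14, 9, 25, Cal), (rd, 14, 9, 25, Gus), (rd, 14, 9, 25, Yan), (rd, 22, 6, 15, Cal), (rd, 22, 6, 15, Gus), (rd, 22, 6, 15, Yan)}
σ[sid = 25]: keep tuples satisfying sid = 25 → {(rd, 14, 9, 25, Cal), (rd, 14, 9, 25, Gus), (rd, 14, 9, 25, Yan)}
Keep only column(s) price, sid, cname: {(9, 25, Cal), (9, 25, Gus), (9, 25, Yan)}

{(9, 25, Cal), (9, 25, Gus), (9, 25, Yan)}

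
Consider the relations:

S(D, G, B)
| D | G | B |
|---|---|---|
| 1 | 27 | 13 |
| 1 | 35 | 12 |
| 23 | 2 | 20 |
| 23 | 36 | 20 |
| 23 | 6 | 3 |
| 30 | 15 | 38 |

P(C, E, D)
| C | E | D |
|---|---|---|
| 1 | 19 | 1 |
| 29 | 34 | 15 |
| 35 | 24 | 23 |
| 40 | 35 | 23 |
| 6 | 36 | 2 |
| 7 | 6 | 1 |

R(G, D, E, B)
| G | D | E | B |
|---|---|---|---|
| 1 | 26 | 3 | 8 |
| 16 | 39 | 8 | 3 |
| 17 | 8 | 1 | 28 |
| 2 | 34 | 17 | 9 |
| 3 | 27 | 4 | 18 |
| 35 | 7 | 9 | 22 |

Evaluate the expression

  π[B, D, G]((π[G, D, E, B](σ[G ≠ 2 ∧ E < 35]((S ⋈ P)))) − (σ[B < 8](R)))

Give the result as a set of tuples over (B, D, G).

{(12, 1, 35), (13, 1, 27), (20, 23, 36), (3, 23, 6)}

Natural join on D: {(1, 27, 13, 1, 19), (1, 27, 13, 7, 6), (1, 35, 12, 1, 19), (1, 35, 12, 7, 6), (23, 2, 20, 35, 24), (23, 2, 20, 40, 35), (23, 36, 20, 35, 24), (23, 36, 20, 40, 35), (23, 6, 3, 35, 24), (23, 6, 3, 40, 35)}
σ[G ≠ 2 ∧ E < 35]: keep tuples satisfying G ≠ 2 ∧ E < 35 → {(1, 27, 13, 1, 19), (1, 27, 13, 7, 6), (1, 35, 12, 1, 19), (1, 35, 12, 7, 6), (23, 36, 20, 35, 24), (23, 6, 3, 35, 24)}
Projecting to G, D, E, B: {(27, 1, 19, 13), (27, 1, 6, 13), (35, 1, 19, 12), (35, 1, 6, 12), (36, 23, 24, 20), (6, 23, 24, 3)}
σ[B < 8]: keep tuples satisfying B < 8 → {(16, 39, 8, 3)}
Difference: {(27, 1, 19, 13), (27, 1, 6, 13), (35, 1, 19, 12), (35, 1, 6, 12), (36, 23, 24, 20), (6, 23, 24, 3)} with {(16, 39, 8, 3)} → {(27, 1, 19, 13), (27, 1, 6, 13), (35, 1, 19, 12), (35, 1, 6, 12), (36, 23, 24, 20), (6, 23, 24, 3)}
Projecting to B, D, G (2 duplicate(s) eliminated): {(12, 1, 35), (13, 1, 27), (20, 23, 36), (3, 23, 6)}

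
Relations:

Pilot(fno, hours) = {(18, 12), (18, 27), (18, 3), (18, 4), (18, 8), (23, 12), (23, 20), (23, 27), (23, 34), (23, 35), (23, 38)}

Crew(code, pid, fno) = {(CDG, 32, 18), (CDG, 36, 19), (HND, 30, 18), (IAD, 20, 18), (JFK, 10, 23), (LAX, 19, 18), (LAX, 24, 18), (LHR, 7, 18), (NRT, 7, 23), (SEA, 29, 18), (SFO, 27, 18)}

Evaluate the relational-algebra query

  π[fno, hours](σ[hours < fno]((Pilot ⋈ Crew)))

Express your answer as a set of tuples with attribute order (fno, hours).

{(18, 12), (18, 3), (18, 4), (18, 8), (23, 12), (23, 20)}

Joining Pilot and Crew on fno yields {(18, 12, CDG, 32), (18, 12, HND, 30), (18, 12, IAD, 20), (18, 12, LAX, 19), (18, 12, LAX, 24), (18, 12, LHR, 7), (18, 12, SEA, 29), (18, 12, SFO, 27), (18, 27, CDG, 32), (18, 27, HND, 30), (18, 27, IAD, 20), (18, 27, LAX, 19), (18, 27, LAX, 24), (18, 27, LHR, 7), (18, 27, SEA, 29), (18, 27, SFO, 27), (18, 3, CDG, 32), (18, 3, HND, 30), (18, 3, IAD, 20), (18, 3, LAX, 19), (18, 3, LAX, 24), (18, 3, LHR, 7), (18, 3, SEA, 29), (18, 3, SFO, 27), (18, 4, CDG, 32), (18, 4, HND, 30), (18, 4, IAD, 20), (18, 4, LAX, 19), (18, 4, LAX, 24), (18, 4, LHR, 7), (18, 4, SEA, 29), (18, 4, SFO, 27), (18, 8, CDG, 32), (18, 8, HND, 30), (18, 8, IAD, 20), (18, 8, LAX, 19), (18, 8, LAX, 24), (18, 8, LHR, 7), (18, 8, SEA, 29), (18, 8, SFO, 27), (23, 12, JFK, 10), (23, 12, NRT, 7), (23, 20, JFK, 10), (23, 20, NRT, 7), (23, 27, JFK, 10), (23, 27, NRT, 7), (23, 34, JFK, 10), (23, 34, NRT, 7), (23, 35, JFK, 10), (23, 35, NRT, 7), (23, 38, JFK, 10), (23, 38, NRT, 7)}.
Filtering on hours < fno leaves {(18, 12, CDG, 32), (18, 12, HND, 30), (18, 12, IAD, 20), (18, 12, LAX, 19), (18, 12, LAX, 24), (18, 12, LHR, 7), (18, 12, SEA, 29), (18, 12, SFO, 27), (18, 3, CDG, 32), (18, 3, HND, 30), (18, 3, IAD, 20), (18, 3, LAX, 19), (18, 3, LAX, 24), (18, 3, LHR, 7), (18, 3, SEA, 29), (18, 3, SFO, 27), (18, 4, CDG, 32), (18, 4, HND, 30), (18, 4, IAD, 20), (18, 4, LAX, 19), (18, 4, LAX, 24), (18, 4, LHR, 7), (18, 4, SEA, 29), (18, 4, SFO, 27), (18, 8, CDG, 32), (18, 8, HND, 30), (18, 8, IAD, 20), (18, 8, LAX, 19), (18, 8, LAX, 24), (18, 8, LHR, 7), (18, 8, SEA, 29), (18, 8, SFO, 27), (23, 12, JFK, 10), (23, 12, NRT, 7), (23, 20, JFK, 10), (23, 20, NRT, 7)}.
Keep only column(s) fno, hours (30 duplicate(s) eliminated): {(18, 12), (18, 3), (18, 4), (18, 8), (23, 12), (23, 20)}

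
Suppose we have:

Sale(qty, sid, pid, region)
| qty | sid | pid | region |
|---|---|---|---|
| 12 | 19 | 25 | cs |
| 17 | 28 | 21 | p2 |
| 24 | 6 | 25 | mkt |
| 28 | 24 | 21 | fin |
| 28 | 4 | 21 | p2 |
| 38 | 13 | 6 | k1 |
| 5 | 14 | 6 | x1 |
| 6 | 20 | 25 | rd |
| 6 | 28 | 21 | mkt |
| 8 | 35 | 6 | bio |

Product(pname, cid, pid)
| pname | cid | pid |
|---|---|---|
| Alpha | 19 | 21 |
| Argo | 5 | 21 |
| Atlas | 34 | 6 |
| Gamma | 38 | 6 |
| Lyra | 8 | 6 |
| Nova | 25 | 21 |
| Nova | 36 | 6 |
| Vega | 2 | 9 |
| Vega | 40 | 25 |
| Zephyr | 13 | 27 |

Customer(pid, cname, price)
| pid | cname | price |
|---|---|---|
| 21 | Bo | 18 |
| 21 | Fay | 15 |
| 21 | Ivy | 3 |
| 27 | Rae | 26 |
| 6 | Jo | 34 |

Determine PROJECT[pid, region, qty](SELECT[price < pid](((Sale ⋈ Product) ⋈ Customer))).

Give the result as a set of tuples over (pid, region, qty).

Joining Sale and Product on pid yields {(12, 19, 25, cs, Vega, 40), (17, 28, 21, p2, Alpha, 19), (17, 28, 21, p2, Argo, 5), (17, 28, 21, p2, Nova, 25), (24, 6, 25, mkt, Vega, 40), (28, 24, 21, fin, Alpha, 19), (28, 24, 21, fin, Argo, 5), (28, 24, 21, fin, Nova, 25), (28, 4, 21, p2, Alpha, 19), (28, 4, 21, p2, Argo, 5), (28, 4, 21, p2, Nova, 25), (38, 13, 6, k1, Atlas, 34), (38, 13, 6, k1, Gamma, 38), (38, 13, 6, k1, Lyra, 8), (38, 13, 6, k1, Nova, 36), (5, 14, 6, x1, Atlas, 34), (5, 14, 6, x1, Gamma, 38), (5, 14, 6, x1, Lyra, 8), (5, 14, 6, x1, Nova, 36), (6, 20, 25, rd, Vega, 40), (6, 28, 21, mkt, Alpha, 19), (6, 28, 21, mkt, Argo, 5), (6, 28, 21, mkt, Nova, 25), (8, 35, 6, bio, Atlas, 34), (8, 35, 6, bio, Gamma, 38), (8, 35, 6, bio, Lyra, 8), (8, 35, 6, bio, Nova, 36)}.
Joining (Sale ⋈ Product) and Customer on pid yields {(17, 28, 21, p2, Alpha, 19, Bo, 18), (17, 28, 21, p2, Alpha, 19, Fay, 15), (17, 28, 21, p2, Alpha, 19, Ivy, 3), (17, 28, 21, p2, Argo, 5, Bo, 18), (17, 28, 21, p2, Argo, 5, Fay, 15), (17, 28, 21, p2, Argo, 5, Ivy, 3), (17, 28, 21, p2, Nova, 25, Bo, 18), (17, 28, 21, p2, Nova, 25, Fay, 15), (17, 28, 21, p2, Nova, 25, Ivy, 3), (28, 24, 21, fin, Alpha, 19, Bo, 18), (28, 24, 21, fin, Alpha, 19, Fay, 15), (28, 24, 21, fin, Alpha, 19, Ivy, 3), (28, 24, 21, fin, Argo, 5, Bo, 18), (28, 24, 21, fin, Argo, 5, Fay, 15), (28, 24, 21, fin, Argo, 5, Ivy, 3), (28, 24, 21, fin, Nova, 25, Bo, 18), (28, 24, 21, fin, Nova, 25, Fay, 15), (28, 24, 21, fin, Nova, 25, Ivy, 3), (28, 4, 21, p2, Alpha, 19, Bo, 18), (28, 4, 21, p2, Alpha, 19, Fay, 15), (28, 4, 21, p2, Alpha, 19, Ivy, 3), (28, 4, 21, p2, Argo, 5, Bo, 18), (28, 4, 21, p2, Argo, 5, Fay, 15), (28, 4, 21, p2, Argo, 5, Ivy, 3), (28, 4, 21, p2, Nova, 25, Bo, 18), (28, 4, 21, p2, Nova, 25, Fay, 15), (28, 4, 21, p2, Nova, 25, Ivy, 3), (38, 13, 6, k1, Atlas, 34, Jo, 34), (38, 13, 6, k1, Gamma, 38, Jo, 34), (38, 13, 6, k1, Lyra, 8, Jo, 34), (38, 13, 6, k1, Nova, 36, Jo, 34), (5, 14, 6, x1, Atlas, 34, Jo, 34), (5, 14, 6, x1, Gamma, 38, Jo, 34), (5, 14, 6, x1, Lyra, 8, Jo, 34), (5, 14, 6, x1, Nova, 36, Jo, 34), (6, 28, 21, mkt, Alpha, 19, Bo, 18), (6, 28, 21, mkt, Alpha, 19, Fay, 15), (6, 28, 21, mkt, Alpha, 19, Ivy, 3), (6, 28, 21, mkt, Argo, 5, Bo, 18), (6, 28, 21, mkt, Argo, 5, Fay, 15), (6, 28, 21, mkt, Argo, 5, Ivy, 3), (6, 28, 21, mkt, Nova, 25, Bo, 18), (6, 28, 21, mkt, Nova, 25, Fay, 15), (6, 28, 21, mkt, Nova, 25, Ivy, 3), (8, 35, 6, bio, Atlas, 34, Jo, 34), (8, 35, 6, bio, Gamma, 38, Jo, 34), (8, 35, 6, bio, Lyra, 8, Jo, 34), (8, 35, 6, bio, Nova, 36, Jo, 34)}.
σ[price < pid]: keep tuples satisfying price < pid → {(17, 28, 21, p2, Alpha, 19, Bo, 18), (17, 28, 21, p2, Alpha, 19, Fay, 15), (17, 28, 21, p2, Alpha, 19, Ivy, 3), (17, 28, 21, p2, Argo, 5, Bo, 18), (17, 28, 21, p2, Argo, 5, Fay, 15), (17, 28, 21, p2, Argo, 5, Ivy, 3), (17, 28, 21, p2, Nova, 25, Bo, 18), (17, 28, 21, p2, Nova, 25, Fay, 15), (17, 28, 21, p2, Nova, 25, Ivy, 3), (28, 24, 21, fin, Alpha, 19, Bo, 18), (28, 24, 21, fin, Alpha, 19, Fay, 15), (28, 24, 21, fin, Alpha, 19, Ivy, 3), (28, 24, 21, fin, Argo, 5, Bo, 18), (28, 24, 21, fin, Argo, 5, Fay, 15), (28, 24, 21, fin, Argo, 5, Ivy, 3), (28, 24, 21, fin, Nova, 25, Bo, 18), (28, 24, 21, fin, Nova, 25, Fay, 15), (28, 24, 21, fin, Nova, 25, Ivy, 3), (28, 4, 21, p2, Alpha, 19, Bo, 18), (28, 4, 21, p2, Alpha, 19, Fay, 15), (28, 4, 21, p2, Alpha, 19, Ivy, 3), (28, 4, 21, p2, Argo, 5, Bo, 18), (28, 4, 21, p2, Argo, 5, Fay, 15), (28, 4, 21, p2, Argo, 5, Ivy, 3), (28, 4, 21, p2, Nova, 25, Bo, 18), (28, 4, 21, p2, Nova, 25, Fay, 15), (28, 4, 21, p2, Nova, 25, Ivy, 3), (6, 28, 21, mkt, Alpha, 19, Bo, 18), (6, 28, 21, mkt, Alpha, 19, Fay, 15), (6, 28, 21, mkt, Alpha, 19, Ivy, 3), (6, 28, 21, mkt, Argo, 5, Bo, 18), (6, 28, 21, mkt, Argo, 5, Fay, 15), (6, 28, 21, mkt, Argo, 5, Ivy, 3), (6, 28, 21, mkt, Nova, 25, Bo, 18), (6, 28, 21, mkt, Nova, 25, Fay, 15), (6, 28, 21, mkt, Nova, 25, Ivy, 3)}
Keep only column(s) pid, region, qty (32 duplicate(s) eliminated): {(21, fin, 28), (21, mkt, 6), (21, p2, 17), (21, p2, 28)}

{(21, fin, 28), (21, mkt, 6), (21, p2, 17), (21, p2, 28)}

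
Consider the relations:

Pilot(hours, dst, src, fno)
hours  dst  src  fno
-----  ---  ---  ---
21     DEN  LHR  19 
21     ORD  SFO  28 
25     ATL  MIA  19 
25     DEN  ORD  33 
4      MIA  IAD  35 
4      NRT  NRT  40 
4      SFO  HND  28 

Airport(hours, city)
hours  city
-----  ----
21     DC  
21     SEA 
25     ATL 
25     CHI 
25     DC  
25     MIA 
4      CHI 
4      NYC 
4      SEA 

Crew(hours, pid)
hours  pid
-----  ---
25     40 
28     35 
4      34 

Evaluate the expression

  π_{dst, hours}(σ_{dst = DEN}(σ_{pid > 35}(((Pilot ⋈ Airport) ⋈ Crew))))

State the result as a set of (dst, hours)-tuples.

{(DEN, 25)}

Natural join on hours: {(21, DEN, LHR, 19, DC), (21, DEN, LHR, 19, SEA), (21, ORD, SFO, 28, DC), (21, ORD, SFO, 28, SEA), (25, ATL, MIA, 19, ATL), (25, ATL, MIA, 19, CHI), (25, ATL, MIA, 19, DC), (25, ATL, MIA, 19, MIA), (25, DEN, ORD, 33, ATL), (25, DEN, ORD, 33, CHI), (25, DEN, ORD, 33, DC), (25, DEN, ORD, 33, MIA), (4, MIA, IAD, 35, CHI), (4, MIA, IAD, 35, NYC), (4, MIA, IAD, 35, SEA), (4, NRT, NRT, 40, CHI), (4, NRT, NRT, 40, NYC), (4, NRT, NRT, 40, SEA), (4, SFO, HND, 28, CHI), (4, SFO, HND, 28, NYC), (4, SFO, HND, 28, SEA)}
Natural join on hours: {(25, ATL, MIA, 19, ATL, 40), (25, ATL, MIA, 19, CHI, 40), (25, ATL, MIA, 19, DC, 40), (25, ATL, MIA, 19, MIA, 40), (25, DEN, ORD, 33, ATL, 40), (25, DEN, ORD, 33, CHI, 40), (25, DEN, ORD, 33, DC, 40), (25, DEN, ORD, 33, MIA, 40), (4, MIA, IAD, 35, CHI, 34), (4, MIA, IAD, 35, NYC, 34), (4, MIA, IAD, 35, SEA, 34), (4, NRT, NRT, 40, CHI, 34), (4, NRT, NRT, 40, NYC, 34), (4, NRT, NRT, 40, SEA, 34), (4, SFO, HND, 28, CHI, 34), (4, SFO, HND, 28, NYC, 34), (4, SFO, HND, 28, SEA, 34)}
Apply σ_{pid > 35}; surviving tuples: {(25, ATL, MIA, 19, ATL, 40), (25, ATL, MIA, 19, CHI, 40), (25, ATL, MIA, 19, DC, 40), (25, ATL, MIA, 19, MIA, 40), (25, DEN, ORD, 33, ATL, 40), (25, DEN, ORD, 33, CHI, 40), (25, DEN, ORD, 33, DC, 40), (25, DEN, ORD, 33, MIA, 40)}
Apply σ_{dst = DEN}; surviving tuples: {(25, DEN, ORD, 33, ATL, 40), (25, DEN, ORD, 33, CHI, 40), (25, DEN, ORD, 33, DC, 40), (25, DEN, ORD, 33, MIA, 40)}
π[dst, hours]: project onto (dst, hours) (3 duplicate(s) eliminated) → {(DEN, 25)}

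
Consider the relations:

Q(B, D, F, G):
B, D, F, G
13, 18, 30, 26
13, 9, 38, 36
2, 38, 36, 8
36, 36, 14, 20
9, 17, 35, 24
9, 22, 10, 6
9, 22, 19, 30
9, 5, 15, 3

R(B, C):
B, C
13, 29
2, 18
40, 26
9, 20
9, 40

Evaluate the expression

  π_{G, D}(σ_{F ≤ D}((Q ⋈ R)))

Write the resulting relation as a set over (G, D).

Joining Q and R on B yields {(13, 18, 30, 26, 29), (13, 9, 38, 36, 29), (2, 38, 36, 8, 18), (9, 17, 35, 24, 20), (9, 17, 35, 24, 40), (9, 22, 10, 6, 20), (9, 22, 10, 6, 40), (9, 22, 19, 30, 20), (9, 22, 19, 30, 40), (9, 5, 15, 3, 20), (9, 5, 15, 3, 40)}.
Apply σ_{F ≤ D}; surviving tuples: {(2, 38, 36, 8, 18), (9, 22, 10, 6, 20), (9, 22, 10, 6, 40), (9, 22, 19, 30, 20), (9, 22, 19, 30, 40)}
Keep only column(s) G, D (2 duplicate(s) eliminated): {(30, 22), (6, 22), (8, 38)}

{(30, 22), (6, 22), (8, 38)}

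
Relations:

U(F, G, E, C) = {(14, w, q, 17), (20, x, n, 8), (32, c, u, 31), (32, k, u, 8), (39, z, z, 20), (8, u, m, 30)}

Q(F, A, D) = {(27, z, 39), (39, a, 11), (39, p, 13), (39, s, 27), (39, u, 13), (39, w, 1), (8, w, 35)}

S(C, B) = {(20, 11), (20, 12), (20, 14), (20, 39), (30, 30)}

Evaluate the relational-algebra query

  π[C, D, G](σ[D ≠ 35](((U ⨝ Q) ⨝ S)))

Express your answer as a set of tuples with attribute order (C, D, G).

{(20, 1, z), (20, 11, z), (20, 13, z), (20, 27, z)}

U ⋈ Q (natural join on F): {(39, z, z, 20, a, 11), (39, z, z, 20, p, 13), (39, z, z, 20, s, 27), (39, z, z, 20, u, 13), (39, z, z, 20, w, 1), (8, u, m, 30, w, 35)}
(U ⨝ Q) ⋈ S (natural join on C): {(39, z, z, 20, a, 11, 11), (39, z, z, 20, a, 11, 12), (39, z, z, 20, a, 11, 14), (39, z, z, 20, a, 11, 39), (39, z, z, 20, p, 13, 11), (39, z, z, 20, p, 13, 12), (39, z, z, 20, p, 13, 14), (39, z, z, 20, p, 13, 39), (39, z, z, 20, s, 27, 11), (39, z, z, 20, s, 27, 12), (39, z, z, 20, s, 27, 14), (39, z, z, 20, s, 27, 39), (39, z, z, 20, u, 13, 11), (39, z, z, 20, u, 13, 12), (39, z, z, 20, u, 13, 14), (39, z, z, 20, u, 13, 39), (39, z, z, 20, w, 1, 11), (39, z, z, 20, w, 1, 12), (39, z, z, 20, w, 1, 14), (39, z, z, 20, w, 1, 39), (8, u, m, 30, w, 35, 30)}
Selection D ≠ 35: {(39, z, z, 20, a, 11, 11), (39, z, z, 20, a, 11, 12), (39, z, z, 20, a, 11, 14), (39, z, z, 20, a, 11, 39), (39, z, z, 20, p, 13, 11), (39, z, z, 20, p, 13, 12), (39, z, z, 20, p, 13, 14), (39, z, z, 20, p, 13, 39), (39, z, z, 20, s, 27, 11), (39, z, z, 20, s, 27, 12), (39, z, z, 20, s, 27, 14), (39, z, z, 20, s, 27, 39), (39, z, z, 20, u, 13, 11), (39, z, z, 20, u, 13, 12), (39, z, z, 20, u, 13, 14), (39, z, z, 20, u, 13, 39), (39, z, z, 20, w, 1, 11), (39, z, z, 20, w, 1, 12), (39, z, z, 20, w, 1, 14), (39, z, z, 20, w, 1, 39)}
π[C, D, G]: project onto (C, D, G) (16 duplicate(s) eliminated) → {(20, 1, z), (20, 11, z), (20, 13, z), (20, 27, z)}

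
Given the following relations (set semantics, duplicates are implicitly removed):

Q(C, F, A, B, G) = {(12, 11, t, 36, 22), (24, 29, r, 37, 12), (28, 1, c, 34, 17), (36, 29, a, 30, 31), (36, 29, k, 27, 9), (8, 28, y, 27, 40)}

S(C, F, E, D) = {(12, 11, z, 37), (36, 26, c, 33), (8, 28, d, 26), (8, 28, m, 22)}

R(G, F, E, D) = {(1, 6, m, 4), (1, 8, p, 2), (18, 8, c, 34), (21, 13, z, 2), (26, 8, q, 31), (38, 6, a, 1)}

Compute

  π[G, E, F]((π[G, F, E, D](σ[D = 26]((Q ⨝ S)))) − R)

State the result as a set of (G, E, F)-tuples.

{(40, d, 28)}

Q ⋈ S (natural join on C, F): {(12, 11, t, 36, 22, z, 37), (8, 28, y, 27, 40, d, 26), (8, 28, y, 27, 40, m, 22)}
Selection D = 26: {(8, 28, y, 27, 40, d, 26)}
π[G, F, E, D]: project onto (G, F, E, D) → {(40, 28, d, 26)}
Difference: {(40, 28, d, 26)} with {(1, 6, m, 4), (1, 8, p, 2), (18, 8, c, 34), (21, 13, z, 2), (26, 8, q, 31), (38, 6, a, 1)} → {(40, 28, d, 26)}
π[G, E, F]: project onto (G, E, F) → {(40, d, 28)}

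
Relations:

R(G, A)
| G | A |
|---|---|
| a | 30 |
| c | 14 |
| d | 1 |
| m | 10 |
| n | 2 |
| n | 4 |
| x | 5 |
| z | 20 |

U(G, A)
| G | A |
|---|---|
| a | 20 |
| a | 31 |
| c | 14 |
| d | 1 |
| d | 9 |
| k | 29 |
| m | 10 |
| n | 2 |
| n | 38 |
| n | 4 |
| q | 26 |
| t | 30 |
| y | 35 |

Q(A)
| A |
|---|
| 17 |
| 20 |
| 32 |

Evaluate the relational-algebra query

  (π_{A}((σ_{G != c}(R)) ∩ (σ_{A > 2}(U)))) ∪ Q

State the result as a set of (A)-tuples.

σ[G != c]: keep tuples satisfying G != c → {(a, 30), (d, 1), (m, 10), (n, 2), (n, 4), (x, 5), (z, 20)}
σ[A > 2]: keep tuples satisfying A > 2 → {(a, 20), (a, 31), (c, 14), (d, 9), (k, 29), (m, 10), (n, 38), (n, 4), (q, 26), (t, 30), (y, 35)}
Taking the intersection: {(m, 10), (n, 4)}
Keep only column(s) A: {10, 4}
Taking the union: {10, 17, 20, 32, 4}

{10, 17, 20, 32, 4}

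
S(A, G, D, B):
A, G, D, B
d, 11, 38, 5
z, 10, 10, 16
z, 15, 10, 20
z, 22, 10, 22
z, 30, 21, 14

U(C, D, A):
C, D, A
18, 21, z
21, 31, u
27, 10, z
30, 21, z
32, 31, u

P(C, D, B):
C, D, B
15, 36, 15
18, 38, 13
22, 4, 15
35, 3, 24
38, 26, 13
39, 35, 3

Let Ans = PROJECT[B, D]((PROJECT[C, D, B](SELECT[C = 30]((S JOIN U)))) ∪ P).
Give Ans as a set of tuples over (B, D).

Natural join on A, D: {(z, 10, 10, 16, 27), (z, 15, 10, 20, 27), (z, 22, 10, 22, 27), (z, 30, 21, 14, 18), (z, 30, 21, 14, 30)}
Apply σ_{C = 30}; surviving tuples: {(z, 30, 21, 14, 30)}
π[C, D, B]: project onto (C, D, B) → {(30, 21, 14)}
Taking the union: {(15, 36, 15), (18, 38, 13), (22, 4, 15), (30, 21, 14), (35, 3, 24), (38, 26, 13), (39, 35, 3)}
π[B, D]: project onto (B, D) → {(13, 26), (13, 38), (14, 21), (15, 36), (15, 4), (24, 3), (3, 35)}

{(13, 26), (13, 38), (14, 21), (15, 36), (15, 4), (24, 3), (3, 35)}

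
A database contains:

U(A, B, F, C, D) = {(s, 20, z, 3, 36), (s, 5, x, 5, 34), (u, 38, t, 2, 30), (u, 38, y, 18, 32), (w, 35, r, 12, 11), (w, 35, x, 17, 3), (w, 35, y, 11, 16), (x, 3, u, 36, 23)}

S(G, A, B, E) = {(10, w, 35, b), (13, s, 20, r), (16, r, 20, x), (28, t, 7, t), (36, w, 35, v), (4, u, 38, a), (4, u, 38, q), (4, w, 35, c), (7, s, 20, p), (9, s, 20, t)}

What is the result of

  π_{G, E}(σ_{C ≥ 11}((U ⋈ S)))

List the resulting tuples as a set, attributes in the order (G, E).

{(10, b), (36, v), (4, a), (4, c), (4, q)}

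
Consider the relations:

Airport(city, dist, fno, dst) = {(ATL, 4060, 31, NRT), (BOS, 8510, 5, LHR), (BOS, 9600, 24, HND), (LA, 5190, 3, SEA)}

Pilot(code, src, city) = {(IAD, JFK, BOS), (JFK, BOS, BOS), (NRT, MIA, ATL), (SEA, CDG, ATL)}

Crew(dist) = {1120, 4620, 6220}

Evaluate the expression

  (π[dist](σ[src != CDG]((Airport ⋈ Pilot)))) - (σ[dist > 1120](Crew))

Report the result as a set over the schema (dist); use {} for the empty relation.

{4060, 8510, 9600}

Airport ⋈ Pilot (natural join on city): {(ATL, 4060, 31, NRT, NRT, MIA), (ATL, 4060, 31, NRT, SEA, CDG), (BOS, 8510, 5, LHR, IAD, JFK), (BOS, 8510, 5, LHR, JFK, BOS), (BOS, 9600, 24, HND, IAD, JFK), (BOS, 9600, 24, HND, JFK, BOS)}
Apply σ_{src != CDG}; surviving tuples: {(ATL, 4060, 31, NRT, NRT, MIA), (BOS, 8510, 5, LHR, IAD, JFK), (BOS, 8510, 5, LHR, JFK, BOS), (BOS, 9600, 24, HND, IAD, JFK), (BOS, 9600, 24, HND, JFK, BOS)}
Projecting to dist (2 duplicate(s) eliminated): {4060, 8510, 9600}
Apply σ_{dist > 1120}; surviving tuples: {4620, 6220}
Taking the difference: {4060, 8510, 9600}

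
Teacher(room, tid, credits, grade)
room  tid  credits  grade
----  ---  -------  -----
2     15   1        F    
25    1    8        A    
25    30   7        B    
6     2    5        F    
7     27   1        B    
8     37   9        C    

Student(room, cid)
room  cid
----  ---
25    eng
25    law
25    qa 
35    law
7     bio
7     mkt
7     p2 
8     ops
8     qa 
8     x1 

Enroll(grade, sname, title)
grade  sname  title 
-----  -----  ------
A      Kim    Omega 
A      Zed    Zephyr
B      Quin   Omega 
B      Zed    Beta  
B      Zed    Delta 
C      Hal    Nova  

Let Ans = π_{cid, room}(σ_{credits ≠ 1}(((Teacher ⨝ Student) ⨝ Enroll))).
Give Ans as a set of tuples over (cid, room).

{(eng, 25), (law, 25), (ops, 8), (qa, 25), (qa, 8), (x1, 8)}

Joining Teacher and Student on room yields {(25, 1, 8, A, eng), (25, 1, 8, A, law), (25, 1, 8, A, qa), (25, 30, 7, B, eng), (25, 30, 7, B, law), (25, 30, 7, B, qa), (7, 27, 1, B, bio), (7, 27, 1, B, mkt), (7, 27, 1, B, p2), (8, 37, 9, C, ops), (8, 37, 9, C, qa), (8, 37, 9, C, x1)}.
Joining (Teacher ⨝ Student) and Enroll on grade yields {(25, 1, 8, A, eng, Kim, Omega), (25, 1, 8, A, eng, Zed, Zephyr), (25, 1, 8, A, law, Kim, Omega), (25, 1, 8, A, law, Zed, Zephyr), (25, 1, 8, A, qa, Kim, Omega), (25, 1, 8, A, qa, Zed, Zephyr), (25, 30, 7, B, eng, Quin, Omega), (25, 30, 7, B, eng, Zed, Beta), (25, 30, 7, B, eng, Zed, Delta), (25, 30, 7, B, law, Quin, Omega), (25, 30, 7, B, law, Zed, Beta), (25, 30, 7, B, law, Zed, Delta), (25, 30, 7, B, qa, Quin, Omega), (25, 30, 7, B, qa, Zed, Beta), (25, 30, 7, B, qa, Zed, Delta), (7, 27, 1, B, bio, Quin, Omega), (7, 27, 1, B, bio, Zed, Beta), (7, 27, 1, B, bio, Zed, Delta), (7, 27, 1, B, mkt, Quin, Omega), (7, 27, 1, B, mkt, Zed, Beta), (7, 27, 1, B, mkt, Zed, Delta), (7, 27, 1, B, p2, Quin, Omega), (7, 27, 1, B, p2, Zed, Beta), (7, 27, 1, B, p2, Zed, Delta), (8, 37, 9, C, ops, Hal, Nova), (8, 37, 9, C, qa, Hal, Nova), (8, 37, 9, C, x1, Hal, Nova)}.
Selection credits ≠ 1: {(25, 1, 8, A, eng, Kim, Omega), (25, 1, 8, A, eng, Zed, Zephyr), (25, 1, 8, A, law, Kim, Omega), (25, 1, 8, A, law, Zed, Zephyr), (25, 1, 8, A, qa, Kim, Omega), (25, 1, 8, A, qa, Zed, Zephyr), (25, 30, 7, B, eng, Quin, Omega), (25, 30, 7, B, eng, Zed, Beta), (25, 30, 7, B, eng, Zed, Delta), (25, 30, 7, B, law, Quin, Omega), (25, 30, 7, B, law, Zed, Beta), (25, 30, 7, B, law, Zed, Delta), (25, 30, 7, B, qa, Quin, Omega), (25, 30, 7, B, qa, Zed, Beta), (25, 30, 7, B, qa, Zed, Delta), (8, 37, 9, C, ops, Hal, Nova), (8, 37, 9, C, qa, Hal, Nova), (8, 37, 9, C, x1, Hal, Nova)}
Projecting to cid, room (12 duplicate(s) eliminated): {(eng, 25), (law, 25), (ops, 8), (qa, 25), (qa, 8), (x1, 8)}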